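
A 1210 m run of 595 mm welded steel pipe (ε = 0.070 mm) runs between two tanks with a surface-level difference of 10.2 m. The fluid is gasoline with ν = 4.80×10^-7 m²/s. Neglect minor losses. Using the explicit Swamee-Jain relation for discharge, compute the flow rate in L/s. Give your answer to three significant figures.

Q ≈ 771 L/s

Swamee-Jain (Type II): Q = -0.965·√(gD⁵h_f/L)·ln[ε/(3.7D) + √(3.17ν²L/(gD³h_f))]
√(gD⁵h_f/L) = √(9.81·0.595⁵·10.2/1210) = 0.07853
ε/(3.7D) = 3.18×10^-5; √(3.17ν²L/(gD³h_f)) = 6.48×10^-6
Q = -0.965·0.07853·ln(3.827×10^-5) = 0.7708 m³/s
Check: V = 2.77 m/s, Re = 3.44×10^6, f = 0.01288, h_f = 10.3 m ≈ 10.2 m ✓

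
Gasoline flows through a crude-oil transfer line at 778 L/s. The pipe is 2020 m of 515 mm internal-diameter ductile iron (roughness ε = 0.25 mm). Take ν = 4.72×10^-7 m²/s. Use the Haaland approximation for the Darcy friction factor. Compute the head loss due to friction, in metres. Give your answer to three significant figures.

V = 4Q/(πD²) = 4·0.778/(π·0.515²) = 3.735 m/s
Re = VD/ν = 3.735·0.515/4.72×10^-7 = 4.08×10^6 → turbulent
ε/D = 0.25/515 = 4.85×10^-4
Haaland: f = 0.01674
h_f = f(L/D)V²/(2g) = 0.01674·(2020/0.515)·3.735²/(2·9.81) = 46.67 m

h_f ≈ 46.7 m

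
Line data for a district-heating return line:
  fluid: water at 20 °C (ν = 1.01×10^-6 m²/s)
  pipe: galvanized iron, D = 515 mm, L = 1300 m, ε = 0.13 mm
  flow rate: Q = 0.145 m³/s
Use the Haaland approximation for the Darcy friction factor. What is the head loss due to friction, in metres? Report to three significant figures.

V = 4Q/(πD²) = 4·0.145/(π·0.515²) = 0.6961 m/s
Re = VD/ν = 0.6961·0.515/1.01×10^-6 = 3.55×10^5 → turbulent
ε/D = 0.13/515 = 2.52×10^-4
Haaland: f = 0.01620
h_f = f(L/D)V²/(2g) = 0.01620·(1300/0.515)·0.6961²/(2·9.81) = 1.010 m

h_f ≈ 1.01 m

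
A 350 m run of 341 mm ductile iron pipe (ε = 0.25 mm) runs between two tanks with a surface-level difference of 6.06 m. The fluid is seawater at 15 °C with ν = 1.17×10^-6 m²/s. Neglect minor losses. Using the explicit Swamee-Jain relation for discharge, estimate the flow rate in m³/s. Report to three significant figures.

Q ≈ 0.227 m³/s

Swamee-Jain (Type II): Q = -0.965·√(gD⁵h_f/L)·ln[ε/(3.7D) + √(3.17ν²L/(gD³h_f))]
√(gD⁵h_f/L) = √(9.81·0.341⁵·6.06/350) = 0.02798
ε/(3.7D) = 1.98×10^-4; √(3.17ν²L/(gD³h_f)) = 2.54×10^-5
Q = -0.965·0.02798·ln(2.235×10^-4) = 0.2270 m³/s
Check: V = 2.49 m/s, Re = 7.24×10^5, f = 0.01886, h_f = 6.10 m ≈ 6.06 m ✓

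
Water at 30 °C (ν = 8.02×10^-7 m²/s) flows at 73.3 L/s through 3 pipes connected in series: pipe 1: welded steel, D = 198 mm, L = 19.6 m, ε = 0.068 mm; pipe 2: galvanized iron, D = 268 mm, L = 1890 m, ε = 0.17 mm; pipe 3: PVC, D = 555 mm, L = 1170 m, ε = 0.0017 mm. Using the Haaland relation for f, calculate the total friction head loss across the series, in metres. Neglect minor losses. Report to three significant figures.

H ≈ 11.8 m

Pipe 1: V = 2.381 m/s, Re = 5.88×10^5, ε/D = 3.43×10^-4, f = 0.01635, h_1 = f(L/D)V²/2g = 0.4674 m
Pipe 2: V = 1.299 m/s, Re = 4.34×10^5, ε/D = 6.34×10^-4, f = 0.01848, h_2 = f(L/D)V²/2g = 11.22 m
Pipe 3: V = 0.3030 m/s, Re = 2.10×10^5, ε/D = 3.06×10^-6, f = 0.01538, h_3 = f(L/D)V²/2g = 0.1517 m
Series → Q common, losses add: H = Σh = 11.84 m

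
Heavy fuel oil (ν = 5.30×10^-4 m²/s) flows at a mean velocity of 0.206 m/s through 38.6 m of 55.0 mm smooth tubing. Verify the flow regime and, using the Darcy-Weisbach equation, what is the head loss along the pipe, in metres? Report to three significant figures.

h_f ≈ 4.54 m

Re = VD/ν = 0.206·0.05500/5.30×10^-4 = 21.4 → laminar (Re < 2300)
f = 64/Re = 2.994
h_f = f(L/D)V²/(2g) = 2.994·(38.6/0.05500)·0.206²/(2·9.81) = 4.544 m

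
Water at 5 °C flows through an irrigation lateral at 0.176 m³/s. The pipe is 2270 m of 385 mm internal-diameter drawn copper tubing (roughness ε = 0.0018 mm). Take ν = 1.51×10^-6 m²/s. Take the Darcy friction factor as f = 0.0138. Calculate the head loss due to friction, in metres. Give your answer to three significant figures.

h_f ≈ 9.48 m

V = 4Q/(πD²) = 4·0.176/(π·0.385²) = 1.512 m/s
h_f = f(L/D)V²/(2g) = 0.01380·(2270/0.385)·1.512²/(2·9.81) = 9.479 m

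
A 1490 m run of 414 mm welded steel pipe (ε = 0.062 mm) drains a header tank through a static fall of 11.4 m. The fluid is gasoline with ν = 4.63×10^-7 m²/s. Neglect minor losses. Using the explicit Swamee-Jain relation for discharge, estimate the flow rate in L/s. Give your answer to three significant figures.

Swamee-Jain (Type II): Q = -0.965·√(gD⁵h_f/L)·ln[ε/(3.7D) + √(3.17ν²L/(gD³h_f))]
√(gD⁵h_f/L) = √(9.81·0.414⁵·11.4/1490) = 0.03021
ε/(3.7D) = 4.05×10^-5; √(3.17ν²L/(gD³h_f)) = 1.13×10^-5
Q = -0.965·0.03021·ln(5.177×10^-5) = 0.2877 m³/s
Check: V = 2.14 m/s, Re = 1.91×10^6, f = 0.01369, h_f = 11.5 m ≈ 11.4 m ✓

Q ≈ 288 L/s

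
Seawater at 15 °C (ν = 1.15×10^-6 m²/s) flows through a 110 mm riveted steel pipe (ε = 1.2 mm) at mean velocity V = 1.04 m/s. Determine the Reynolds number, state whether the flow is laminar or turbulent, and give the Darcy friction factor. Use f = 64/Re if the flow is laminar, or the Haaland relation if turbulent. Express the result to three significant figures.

Re ≈ 9.95×10^4; turbulent; f ≈ 0.0397

Re = VD/ν = 1.040·0.110/1.15×10^-6 = 9.95×10^4
Re > 4000 → turbulent; ε/D = 0.0109
Haaland: f = 0.03966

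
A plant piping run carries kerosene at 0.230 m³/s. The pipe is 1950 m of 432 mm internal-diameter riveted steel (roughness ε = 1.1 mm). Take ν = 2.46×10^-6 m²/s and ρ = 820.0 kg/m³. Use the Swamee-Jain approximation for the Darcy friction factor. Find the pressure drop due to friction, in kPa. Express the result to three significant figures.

V = 4Q/(πD²) = 4·0.230/(π·0.432²) = 1.569 m/s
Re = VD/ν = 1.569·0.432/2.46×10^-6 = 2.76×10^5 → turbulent
ε/D = 1.1/432 = 0.00255
Swamee-Jain: f = 0.02571
h_f = f(L/D)V²/(2g) = 0.02571·(1950/0.432)·1.569²/(2·9.81) = 14.56 m
Δp = ρg·h_f = 820.0·9.81·14.56 = 117.1 kPa

Δp ≈ 117 kPa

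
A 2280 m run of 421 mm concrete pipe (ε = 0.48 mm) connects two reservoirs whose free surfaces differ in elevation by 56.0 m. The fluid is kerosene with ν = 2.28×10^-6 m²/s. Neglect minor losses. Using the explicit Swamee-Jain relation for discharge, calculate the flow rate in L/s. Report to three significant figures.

Swamee-Jain (Type II): Q = -0.965·√(gD⁵h_f/L)·ln[ε/(3.7D) + √(3.17ν²L/(gD³h_f))]
√(gD⁵h_f/L) = √(9.81·0.421⁵·56.0/2280) = 0.05645
ε/(3.7D) = 3.08×10^-4; √(3.17ν²L/(gD³h_f)) = 3.03×10^-5
Q = -0.965·0.05645·ln(3.384×10^-4) = 0.4353 m³/s
Check: V = 3.13 m/s, Re = 5.77×10^5, f = 0.02087, h_f = 56.3 m ≈ 56.0 m ✓

Q ≈ 435 L/s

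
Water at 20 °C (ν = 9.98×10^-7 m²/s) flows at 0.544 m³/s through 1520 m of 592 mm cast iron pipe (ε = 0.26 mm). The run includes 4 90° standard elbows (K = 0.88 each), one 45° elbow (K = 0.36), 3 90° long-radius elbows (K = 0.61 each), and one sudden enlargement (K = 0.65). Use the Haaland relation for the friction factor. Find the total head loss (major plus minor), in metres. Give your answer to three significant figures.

H_L ≈ 9.79 m

V = 4Q/(πD²) = 1.976 m/s; V²/2g = 0.1991 m
Re = 1.17×10^6, ε/D = 4.39×10^-4 → f = 0.01667 (Haaland)
Major: h_f = f(L/D)·V²/2g = 0.01667·2568·0.1991 = 8.522 m
Minor: ΣK = 6.36; h_m = ΣK·V²/2g = 1.266 m
Total H_L = 8.522 + 1.266 = 9.788 m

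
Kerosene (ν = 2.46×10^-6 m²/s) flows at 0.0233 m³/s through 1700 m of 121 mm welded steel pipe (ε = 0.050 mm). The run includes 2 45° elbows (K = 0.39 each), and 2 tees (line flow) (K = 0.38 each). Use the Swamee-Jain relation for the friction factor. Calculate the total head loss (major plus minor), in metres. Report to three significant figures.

V = 4Q/(πD²) = 2.026 m/s; V²/2g = 0.2093 m
Re = 9.97×10^4, ε/D = 4.13×10^-4 → f = 0.02004 (Swamee-Jain)
Major: h_f = f(L/D)·V²/2g = 0.02004·14050·0.2093 = 58.92 m
Minor: ΣK = 1.54; h_m = ΣK·V²/2g = 0.3223 m
Total H_L = 58.92 + 0.3223 = 59.24 m

H_L ≈ 59.2 m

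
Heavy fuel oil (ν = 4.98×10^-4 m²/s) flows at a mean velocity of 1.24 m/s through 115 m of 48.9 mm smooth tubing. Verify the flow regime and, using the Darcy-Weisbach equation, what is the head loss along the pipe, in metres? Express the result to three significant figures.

Re = VD/ν = 1.24·0.04890/4.98×10^-4 = 122 → laminar (Re < 2300)
f = 64/Re = 0.5256
h_f = f(L/D)V²/(2g) = 0.5256·(115/0.04890)·1.24²/(2·9.81) = 96.88 m

h_f ≈ 96.9 m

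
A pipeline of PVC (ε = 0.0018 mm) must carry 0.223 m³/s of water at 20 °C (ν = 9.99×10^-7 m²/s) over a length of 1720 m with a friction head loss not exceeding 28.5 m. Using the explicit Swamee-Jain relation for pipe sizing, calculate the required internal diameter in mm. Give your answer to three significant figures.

D ≈ 316 mm

Swamee-Jain (Type III): D = 0.66·[ε^1.25·(LQ²/(gh_f))^4.75 + ν·Q^9.4·(L/(gh_f))^5.2]^0.04
LQ²/(gh_f) = 0.3059; L/(gh_f) = 6.152
Term 1 = ε^1.25·(…)^4.75 = 2.38×10^-10; Term 2 = ν·Q^9.4·(…)^5.2 = 9.47×10^-9
D = 0.66·(2.38×10^-10 + 9.47×10^-9)^0.04 = 0.3155 m = 316 mm
Check: V = 2.85 m/s, Re = 9.01×10^5, f = 0.01195, h_f = 27.0 m ≈ 28.5 m ✓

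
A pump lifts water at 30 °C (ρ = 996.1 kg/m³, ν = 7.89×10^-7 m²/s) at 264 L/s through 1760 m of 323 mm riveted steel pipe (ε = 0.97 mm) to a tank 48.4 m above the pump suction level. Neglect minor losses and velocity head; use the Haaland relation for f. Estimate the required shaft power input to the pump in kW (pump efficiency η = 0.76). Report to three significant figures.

V = 4Q/(πD²) = 3.222 m/s; Re = 1.32×10^6; ε/D = 0.00300; f = 0.02632
h_f = f(L/D)V²/2g = 75.87 m
Total head H = z + h_f = 48.4 + 75.87 = 124.3 m
P_hyd = ρgQH = 996.1·9.81·0.264·124.3 = 320.6 kW
P_shaft = P_hyd/η = 320.6/0.76 = 421.8 kW

P_shaft ≈ 422 kW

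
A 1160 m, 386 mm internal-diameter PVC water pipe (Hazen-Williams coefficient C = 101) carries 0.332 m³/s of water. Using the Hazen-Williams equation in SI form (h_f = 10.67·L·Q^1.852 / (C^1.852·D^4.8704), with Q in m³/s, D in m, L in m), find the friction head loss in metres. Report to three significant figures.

h_f = 10.67·1160·0.332^1.852 / (101^1.852·0.386^4.8704) = 32.16 m

h_f ≈ 32.2 m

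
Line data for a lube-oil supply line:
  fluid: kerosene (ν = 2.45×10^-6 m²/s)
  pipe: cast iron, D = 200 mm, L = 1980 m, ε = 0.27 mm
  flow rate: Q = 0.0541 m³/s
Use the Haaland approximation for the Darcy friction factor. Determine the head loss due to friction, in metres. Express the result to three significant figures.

V = 4Q/(πD²) = 4·0.0541/(π·0.200²) = 1.722 m/s
Re = VD/ν = 1.722·0.200/2.45×10^-6 = 1.41×10^5 → turbulent
ε/D = 0.27/200 = 0.00135
Haaland: f = 0.02261
h_f = f(L/D)V²/(2g) = 0.02261·(1980/0.200)·1.722²/(2·9.81) = 33.83 m

h_f ≈ 33.8 m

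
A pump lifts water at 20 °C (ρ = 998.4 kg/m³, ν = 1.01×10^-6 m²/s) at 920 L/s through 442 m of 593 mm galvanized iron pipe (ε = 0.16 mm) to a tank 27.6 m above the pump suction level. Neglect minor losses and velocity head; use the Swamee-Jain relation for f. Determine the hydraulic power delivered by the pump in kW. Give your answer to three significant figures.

P_hyd ≈ 306 kW

V = 4Q/(πD²) = 3.331 m/s; Re = 1.96×10^6; ε/D = 2.70×10^-4; f = 0.01510
h_f = f(L/D)V²/2g = 6.367 m
Total head H = z + h_f = 27.6 + 6.367 = 33.97 m
P_hyd = ρgQH = 998.4·9.81·0.920·33.97 = 306.1 kW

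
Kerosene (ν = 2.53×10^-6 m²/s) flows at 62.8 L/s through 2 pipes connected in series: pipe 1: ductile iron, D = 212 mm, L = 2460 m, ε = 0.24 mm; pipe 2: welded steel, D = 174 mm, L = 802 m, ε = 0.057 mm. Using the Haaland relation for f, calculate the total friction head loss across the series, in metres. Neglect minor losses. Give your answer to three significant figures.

Pipe 1: V = 1.779 m/s, Re = 1.49×10^5, ε/D = 0.00113, f = 0.02178, h_1 = f(L/D)V²/2g = 40.77 m
Pipe 2: V = 2.641 m/s, Re = 1.82×10^5, ε/D = 3.28×10^-4, f = 0.01786, h_2 = f(L/D)V²/2g = 29.27 m
Series → Q common, losses add: H = Σh = 70.04 m

H ≈ 70.0 m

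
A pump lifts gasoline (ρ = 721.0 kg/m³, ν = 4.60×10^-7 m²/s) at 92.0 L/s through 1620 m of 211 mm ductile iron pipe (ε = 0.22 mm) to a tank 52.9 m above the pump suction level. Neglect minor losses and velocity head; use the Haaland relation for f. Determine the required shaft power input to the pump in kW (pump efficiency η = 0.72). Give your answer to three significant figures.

V = 4Q/(πD²) = 2.631 m/s; Re = 1.21×10^6; ε/D = 0.00104; f = 0.02009
h_f = f(L/D)V²/2g = 54.43 m
Total head H = z + h_f = 52.9 + 54.43 = 107.3 m
P_hyd = ρgQH = 721.0·9.81·0.0920·107.3 = 69.84 kW
P_shaft = P_hyd/η = 69.84/0.72 = 97.00 kW

P_shaft ≈ 97.0 kW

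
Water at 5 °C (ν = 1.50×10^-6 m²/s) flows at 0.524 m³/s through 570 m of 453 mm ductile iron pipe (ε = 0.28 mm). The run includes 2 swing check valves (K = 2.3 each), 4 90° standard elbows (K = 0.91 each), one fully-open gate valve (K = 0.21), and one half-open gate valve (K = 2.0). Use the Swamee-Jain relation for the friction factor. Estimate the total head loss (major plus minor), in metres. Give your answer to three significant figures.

H_L ≈ 17.9 m

V = 4Q/(πD²) = 3.251 m/s; V²/2g = 0.5388 m
Re = 9.82×10^5, ε/D = 6.18×10^-4 → f = 0.01806 (Swamee-Jain)
Major: h_f = f(L/D)·V²/2g = 0.01806·1258·0.5388 = 12.24 m
Minor: ΣK = 10.4; h_m = ΣK·V²/2g = 5.630 m
Total H_L = 12.24 + 5.630 = 17.87 m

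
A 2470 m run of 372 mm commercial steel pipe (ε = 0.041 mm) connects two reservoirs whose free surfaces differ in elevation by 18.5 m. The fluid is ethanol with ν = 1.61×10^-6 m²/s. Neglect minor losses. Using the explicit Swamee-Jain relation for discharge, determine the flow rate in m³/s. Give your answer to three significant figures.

Q ≈ 0.209 m³/s

Swamee-Jain (Type II): Q = -0.965·√(gD⁵h_f/L)·ln[ε/(3.7D) + √(3.17ν²L/(gD³h_f))]
√(gD⁵h_f/L) = √(9.81·0.372⁵·18.5/2470) = 0.02288
ε/(3.7D) = 2.98×10^-5; √(3.17ν²L/(gD³h_f)) = 4.66×10^-5
Q = -0.965·0.02288·ln(7.640×10^-5) = 0.2093 m³/s
Check: V = 1.93 m/s, Re = 4.45×10^5, f = 0.01478, h_f = 18.5 m ≈ 18.5 m ✓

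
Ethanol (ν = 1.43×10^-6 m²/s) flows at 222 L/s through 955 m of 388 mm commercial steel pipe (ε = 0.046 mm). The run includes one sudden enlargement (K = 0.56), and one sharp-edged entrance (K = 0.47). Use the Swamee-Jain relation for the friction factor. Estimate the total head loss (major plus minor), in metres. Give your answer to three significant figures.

V = 4Q/(πD²) = 1.878 m/s; V²/2g = 0.1797 m
Re = 5.09×10^5, ε/D = 1.19×10^-4 → f = 0.01465 (Swamee-Jain)
Major: h_f = f(L/D)·V²/2g = 0.01465·2461·0.1797 = 6.479 m
Minor: ΣK = 1.03; h_m = ΣK·V²/2g = 0.1851 m
Total H_L = 6.479 + 0.1851 = 6.664 m

H_L ≈ 6.66 m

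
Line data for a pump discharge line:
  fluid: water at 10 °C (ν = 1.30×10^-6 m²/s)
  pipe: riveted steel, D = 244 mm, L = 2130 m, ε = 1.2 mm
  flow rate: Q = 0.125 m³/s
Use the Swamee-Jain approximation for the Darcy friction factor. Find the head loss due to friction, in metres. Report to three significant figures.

V = 4Q/(πD²) = 4·0.125/(π·0.244²) = 2.673 m/s
Re = VD/ν = 2.673·0.244/1.30×10^-6 = 5.02×10^5 → turbulent
ε/D = 1.2/244 = 0.00492
Swamee-Jain: f = 0.03051
h_f = f(L/D)V²/(2g) = 0.03051·(2130/0.244)·2.673²/(2·9.81) = 96.99 m

h_f ≈ 97.0 m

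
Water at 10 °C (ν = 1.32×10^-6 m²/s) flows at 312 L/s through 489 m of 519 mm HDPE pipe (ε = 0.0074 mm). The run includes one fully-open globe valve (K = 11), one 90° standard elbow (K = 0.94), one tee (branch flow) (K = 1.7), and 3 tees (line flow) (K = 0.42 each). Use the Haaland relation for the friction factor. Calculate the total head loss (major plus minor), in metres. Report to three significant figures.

V = 4Q/(πD²) = 1.475 m/s; V²/2g = 0.1109 m
Re = 5.80×10^5, ε/D = 1.43×10^-5 → f = 0.01291 (Haaland)
Major: h_f = f(L/D)·V²/2g = 0.01291·942.2·0.1109 = 1.348 m
Minor: ΣK = 14.9; h_m = ΣK·V²/2g = 1.652 m
Total H_L = 1.348 + 1.652 = 3.000 m

H_L ≈ 3.00 m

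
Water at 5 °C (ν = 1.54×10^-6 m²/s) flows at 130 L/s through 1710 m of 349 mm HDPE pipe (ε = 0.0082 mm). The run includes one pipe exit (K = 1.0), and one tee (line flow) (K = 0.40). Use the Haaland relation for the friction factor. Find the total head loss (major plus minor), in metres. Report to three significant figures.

V = 4Q/(πD²) = 1.359 m/s; V²/2g = 0.09413 m
Re = 3.08×10^5, ε/D = 2.35×10^-5 → f = 0.01447 (Haaland)
Major: h_f = f(L/D)·V²/2g = 0.01447·4900·0.09413 = 6.675 m
Minor: ΣK = 1.40; h_m = ΣK·V²/2g = 0.1318 m
Total H_L = 6.675 + 0.1318 = 6.807 m

H_L ≈ 6.81 m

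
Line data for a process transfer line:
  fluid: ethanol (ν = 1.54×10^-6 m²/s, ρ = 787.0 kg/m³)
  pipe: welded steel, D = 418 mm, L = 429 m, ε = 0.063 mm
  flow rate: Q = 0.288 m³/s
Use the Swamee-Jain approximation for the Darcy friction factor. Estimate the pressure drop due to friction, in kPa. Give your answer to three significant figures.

Δp ≈ 26.4 kPa

V = 4Q/(πD²) = 4·0.288/(π·0.418²) = 2.099 m/s
Re = VD/ν = 2.099·0.418/1.54×10^-6 = 5.70×10^5 → turbulent
ε/D = 0.063/418 = 1.51×10^-4
Swamee-Jain: f = 0.01484
h_f = f(L/D)V²/(2g) = 0.01484·(429/0.418)·2.099²/(2·9.81) = 3.419 m
Δp = ρg·h_f = 787.0·9.81·3.419 = 26.40 kPa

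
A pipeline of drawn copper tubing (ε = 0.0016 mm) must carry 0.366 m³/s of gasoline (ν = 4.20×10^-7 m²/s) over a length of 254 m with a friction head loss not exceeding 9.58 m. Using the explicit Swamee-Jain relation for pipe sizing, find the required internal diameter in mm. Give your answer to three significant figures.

D ≈ 310 mm

Swamee-Jain (Type III): D = 0.66·[ε^1.25·(LQ²/(gh_f))^4.75 + ν·Q^9.4·(L/(gh_f))^5.2]^0.04
LQ²/(gh_f) = 0.3620; L/(gh_f) = 2.703
Term 1 = ε^1.25·(…)^4.75 = 4.56×10^-10; Term 2 = ν·Q^9.4·(…)^5.2 = 5.83×10^-9
D = 0.66·(4.56×10^-10 + 5.83×10^-9)^0.04 = 0.3101 m = 310 mm
Check: V = 4.85 m/s, Re = 3.58×10^6, f = 0.009753, h_f = 9.57 m ≈ 9.58 m ✓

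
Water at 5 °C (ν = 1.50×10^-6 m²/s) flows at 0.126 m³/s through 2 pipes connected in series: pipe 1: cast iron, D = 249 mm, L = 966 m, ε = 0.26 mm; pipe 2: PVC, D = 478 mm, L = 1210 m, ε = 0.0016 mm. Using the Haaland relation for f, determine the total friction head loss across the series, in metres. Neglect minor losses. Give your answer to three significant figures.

H ≈ 28.1 m

Pipe 1: V = 2.588 m/s, Re = 4.30×10^5, ε/D = 0.00104, f = 0.02047, h_1 = f(L/D)V²/2g = 27.10 m
Pipe 2: V = 0.7021 m/s, Re = 2.24×10^5, ε/D = 3.35×10^-6, f = 0.01519, h_2 = f(L/D)V²/2g = 0.9660 m
Series → Q common, losses add: H = Σh = 28.07 m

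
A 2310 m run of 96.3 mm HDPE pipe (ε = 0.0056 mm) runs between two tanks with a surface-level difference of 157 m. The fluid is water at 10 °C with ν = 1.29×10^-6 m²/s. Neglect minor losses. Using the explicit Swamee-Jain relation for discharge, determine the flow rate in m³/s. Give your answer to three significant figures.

Swamee-Jain (Type II): Q = -0.965·√(gD⁵h_f/L)·ln[ε/(3.7D) + √(3.17ν²L/(gD³h_f))]
√(gD⁵h_f/L) = √(9.81·0.0963⁵·157/2310) = 0.002350
ε/(3.7D) = 1.57×10^-5; √(3.17ν²L/(gD³h_f)) = 9.41×10^-5
Q = -0.965·0.002350·ln(1.098×10^-4) = 0.02067 m³/s
Check: V = 2.84 m/s, Re = 2.12×10^5, f = 0.01589, h_f = 157 m ≈ 157 m ✓

Q ≈ 0.0207 m³/s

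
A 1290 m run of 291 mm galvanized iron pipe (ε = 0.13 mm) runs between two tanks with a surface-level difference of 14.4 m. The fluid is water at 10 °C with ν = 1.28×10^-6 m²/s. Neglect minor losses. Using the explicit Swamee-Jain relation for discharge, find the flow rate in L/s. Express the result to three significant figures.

Q ≈ 127 L/s

Swamee-Jain (Type II): Q = -0.965·√(gD⁵h_f/L)·ln[ε/(3.7D) + √(3.17ν²L/(gD³h_f))]
√(gD⁵h_f/L) = √(9.81·0.291⁵·14.4/1290) = 0.01512
ε/(3.7D) = 1.21×10^-4; √(3.17ν²L/(gD³h_f)) = 4.39×10^-5
Q = -0.965·0.01512·ln(1.646×10^-4) = 0.1271 m³/s
Check: V = 1.91 m/s, Re = 4.34×10^5, f = 0.01757, h_f = 14.5 m ≈ 14.4 m ✓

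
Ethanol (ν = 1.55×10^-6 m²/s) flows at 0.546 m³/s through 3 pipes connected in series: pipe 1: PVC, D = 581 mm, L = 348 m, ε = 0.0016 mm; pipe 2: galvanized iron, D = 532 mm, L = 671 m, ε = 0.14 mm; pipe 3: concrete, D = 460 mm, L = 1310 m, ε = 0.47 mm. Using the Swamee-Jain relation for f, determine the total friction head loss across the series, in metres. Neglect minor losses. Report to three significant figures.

Pipe 1: V = 2.059 m/s, Re = 7.72×10^5, ε/D = 2.75×10^-6, f = 0.01219, h_1 = f(L/D)V²/2g = 1.578 m
Pipe 2: V = 2.456 m/s, Re = 8.43×10^5, ε/D = 2.63×10^-4, f = 0.01555, h_2 = f(L/D)V²/2g = 6.031 m
Pipe 3: V = 3.285 m/s, Re = 9.75×10^5, ε/D = 0.00102, f = 0.02014, h_3 = f(L/D)V²/2g = 31.55 m
Series → Q common, losses add: H = Σh = 39.16 m

H ≈ 39.2 m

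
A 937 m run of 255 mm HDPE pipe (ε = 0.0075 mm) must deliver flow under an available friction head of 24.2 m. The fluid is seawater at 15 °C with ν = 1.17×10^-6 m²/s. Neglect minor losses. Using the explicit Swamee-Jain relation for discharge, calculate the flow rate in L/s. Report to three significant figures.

Swamee-Jain (Type II): Q = -0.965·√(gD⁵h_f/L)·ln[ε/(3.7D) + √(3.17ν²L/(gD³h_f))]
√(gD⁵h_f/L) = √(9.81·0.255⁵·24.2/937) = 0.01653
ε/(3.7D) = 7.95×10^-6; √(3.17ν²L/(gD³h_f)) = 3.21×10^-5
Q = -0.965·0.01653·ln(4.009×10^-5) = 0.1615 m³/s
Check: V = 3.16 m/s, Re = 6.89×10^5, f = 0.01292, h_f = 24.2 m ≈ 24.2 m ✓

Q ≈ 161 L/s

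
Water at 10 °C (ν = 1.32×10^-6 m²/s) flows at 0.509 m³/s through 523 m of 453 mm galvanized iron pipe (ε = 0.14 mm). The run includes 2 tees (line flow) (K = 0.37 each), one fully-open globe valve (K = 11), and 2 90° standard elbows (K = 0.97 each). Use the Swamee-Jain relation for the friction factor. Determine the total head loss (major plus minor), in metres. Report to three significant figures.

V = 4Q/(πD²) = 3.158 m/s; V²/2g = 0.5084 m
Re = 1.08×10^6, ε/D = 3.09×10^-4 → f = 0.01578 (Swamee-Jain)
Major: h_f = f(L/D)·V²/2g = 0.01578·1155·0.5084 = 9.264 m
Minor: ΣK = 13.7; h_m = ΣK·V²/2g = 6.954 m
Total H_L = 9.264 + 6.954 = 16.22 m

H_L ≈ 16.2 m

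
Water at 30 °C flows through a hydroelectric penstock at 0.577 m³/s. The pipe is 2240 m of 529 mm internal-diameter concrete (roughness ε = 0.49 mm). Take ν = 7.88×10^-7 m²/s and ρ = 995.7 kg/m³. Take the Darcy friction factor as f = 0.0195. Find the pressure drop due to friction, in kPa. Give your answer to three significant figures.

Δp ≈ 283 kPa

V = 4Q/(πD²) = 4·0.577/(π·0.529²) = 2.625 m/s
h_f = f(L/D)V²/(2g) = 0.01950·(2240/0.529)·2.625²/(2·9.81) = 29.01 m
Δp = ρg·h_f = 995.7·9.81·29.01 = 283.3 kPa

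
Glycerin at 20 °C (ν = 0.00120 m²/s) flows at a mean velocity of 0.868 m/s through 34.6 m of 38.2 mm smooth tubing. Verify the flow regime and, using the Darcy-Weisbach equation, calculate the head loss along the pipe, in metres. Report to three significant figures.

h_f ≈ 80.6 m

Re = VD/ν = 0.868·0.03820/0.00120 = 27.6 → laminar (Re < 2300)
f = 64/Re = 2.316
h_f = f(L/D)V²/(2g) = 2.316·(34.6/0.03820)·0.868²/(2·9.81) = 80.56 m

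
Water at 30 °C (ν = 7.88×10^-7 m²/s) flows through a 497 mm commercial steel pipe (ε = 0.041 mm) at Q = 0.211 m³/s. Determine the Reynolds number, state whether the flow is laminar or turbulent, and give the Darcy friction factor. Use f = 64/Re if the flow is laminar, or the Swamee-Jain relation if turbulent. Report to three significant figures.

V = 4Q/(πD²) = 1.088 m/s
Re = VD/ν = 1.088·0.497/7.88×10^-7 = 6.86×10^5
Re > 4000 → turbulent; ε/D = 8.25×10^-5
Swamee-Jain: f = 0.01375

Re ≈ 6.86×10^5; turbulent; f ≈ 0.0137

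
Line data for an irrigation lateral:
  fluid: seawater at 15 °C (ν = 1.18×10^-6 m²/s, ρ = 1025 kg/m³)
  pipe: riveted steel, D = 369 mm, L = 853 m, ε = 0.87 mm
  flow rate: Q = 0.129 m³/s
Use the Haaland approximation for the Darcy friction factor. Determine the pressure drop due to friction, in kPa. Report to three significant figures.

Δp ≈ 42.9 kPa

V = 4Q/(πD²) = 4·0.129/(π·0.369²) = 1.206 m/s
Re = VD/ν = 1.206·0.369/1.18×10^-6 = 3.77×10^5 → turbulent
ε/D = 0.87/369 = 0.00236
Haaland: f = 0.02491
h_f = f(L/D)V²/(2g) = 0.02491·(853/0.369)·1.206²/(2·9.81) = 4.270 m
Δp = ρg·h_f = 1025·9.81·4.270 = 42.94 kPa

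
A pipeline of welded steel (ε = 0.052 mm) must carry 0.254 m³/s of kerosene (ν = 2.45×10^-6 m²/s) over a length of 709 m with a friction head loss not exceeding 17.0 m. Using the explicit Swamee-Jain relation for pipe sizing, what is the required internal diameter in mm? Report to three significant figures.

Swamee-Jain (Type III): D = 0.66·[ε^1.25·(LQ²/(gh_f))^4.75 + ν·Q^9.4·(L/(gh_f))^5.2]^0.04
LQ²/(gh_f) = 0.2743; L/(gh_f) = 4.251
Term 1 = ε^1.25·(…)^4.75 = 9.47×10^-9; Term 2 = ν·Q^9.4·(…)^5.2 = 1.16×10^-8
D = 0.66·(9.47×10^-9 + 1.16×10^-8)^0.04 = 0.3254 m = 325 mm
Check: V = 3.05 m/s, Re = 4.06×10^5, f = 0.01544, h_f = 16.0 m ≈ 17.0 m ✓

D ≈ 325 mm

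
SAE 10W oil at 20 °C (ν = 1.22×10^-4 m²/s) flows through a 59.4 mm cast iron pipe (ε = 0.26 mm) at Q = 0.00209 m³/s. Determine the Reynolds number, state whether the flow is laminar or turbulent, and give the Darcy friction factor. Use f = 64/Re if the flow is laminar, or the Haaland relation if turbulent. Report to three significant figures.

V = 4Q/(πD²) = 0.7542 m/s
Re = VD/ν = 0.7542·0.0594/1.22×10^-4 = 367
Re < 2300 → laminar → f = 64/Re = 0.1743

Re ≈ 367; laminar; f = 64/Re ≈ 0.174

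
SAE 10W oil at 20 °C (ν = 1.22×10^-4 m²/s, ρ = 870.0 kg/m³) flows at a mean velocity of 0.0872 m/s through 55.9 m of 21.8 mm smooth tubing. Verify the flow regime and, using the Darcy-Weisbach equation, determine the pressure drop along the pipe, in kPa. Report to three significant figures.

Re = VD/ν = 0.0872·0.02180/1.22×10^-4 = 15.6 → laminar (Re < 2300)
f = 64/Re = 4.107
h_f = f(L/D)V²/(2g) = 4.107·(55.9/0.02180)·0.0872²/(2·9.81) = 4.082 m
Δp = ρg·h_f = 870.0·9.81·4.082 = 34.84 kPa

Δp ≈ 34.8 kPa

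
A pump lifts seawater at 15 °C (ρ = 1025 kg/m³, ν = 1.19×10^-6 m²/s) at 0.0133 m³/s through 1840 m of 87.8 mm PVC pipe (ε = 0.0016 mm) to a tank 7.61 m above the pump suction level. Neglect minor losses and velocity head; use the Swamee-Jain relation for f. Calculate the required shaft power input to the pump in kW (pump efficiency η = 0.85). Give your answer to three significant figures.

V = 4Q/(πD²) = 2.197 m/s; Re = 1.62×10^5; ε/D = 1.82×10^-5; f = 0.01634
h_f = f(L/D)V²/2g = 84.20 m
Total head H = z + h_f = 7.61 + 84.20 = 91.81 m
P_hyd = ρgQH = 1025·9.81·0.0133·91.81 = 12.28 kW
P_shaft = P_hyd/η = 12.28/0.85 = 14.44 kW

P_shaft ≈ 14.4 kW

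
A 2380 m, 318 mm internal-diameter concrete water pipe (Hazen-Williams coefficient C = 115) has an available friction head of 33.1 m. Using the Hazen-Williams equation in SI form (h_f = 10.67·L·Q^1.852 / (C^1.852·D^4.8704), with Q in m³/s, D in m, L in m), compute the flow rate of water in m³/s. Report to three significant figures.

Q ≈ 0.156 m³/s

Rearranging: Q = [h_f·C^1.852·D^4.8704 / (10.67·L)]^(1/1.852)
Q = [33.1·115^1.852·0.318^4.8704 / (10.67·2380)]^0.540 = 0.1565 m³/s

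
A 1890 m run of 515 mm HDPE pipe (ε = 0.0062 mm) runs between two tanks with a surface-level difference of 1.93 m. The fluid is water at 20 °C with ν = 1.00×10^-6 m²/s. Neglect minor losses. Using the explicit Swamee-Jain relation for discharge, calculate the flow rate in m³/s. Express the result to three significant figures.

Swamee-Jain (Type II): Q = -0.965·√(gD⁵h_f/L)·ln[ε/(3.7D) + √(3.17ν²L/(gD³h_f))]
√(gD⁵h_f/L) = √(9.81·0.515⁵·1.93/1890) = 0.01905
ε/(3.7D) = 3.25×10^-6; √(3.17ν²L/(gD³h_f)) = 4.81×10^-5
Q = -0.965·0.01905·ln(5.139×10^-5) = 0.1816 m³/s
Check: V = 0.872 m/s, Re = 4.49×10^5, f = 0.01353, h_f = 1.92 m ≈ 1.93 m ✓

Q ≈ 0.182 m³/s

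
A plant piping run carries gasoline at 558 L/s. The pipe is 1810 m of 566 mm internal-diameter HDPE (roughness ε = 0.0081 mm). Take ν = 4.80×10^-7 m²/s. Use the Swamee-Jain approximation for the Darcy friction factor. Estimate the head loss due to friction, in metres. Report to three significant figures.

V = 4Q/(πD²) = 4·0.558/(π·0.566²) = 2.218 m/s
Re = VD/ν = 2.218·0.566/4.80×10^-7 = 2.62×10^6 → turbulent
ε/D = 0.0081/566 = 1.43×10^-5
Swamee-Jain: f = 0.01054
h_f = f(L/D)V²/(2g) = 0.01054·(1810/0.566)·2.218²/(2·9.81) = 8.450 m

h_f ≈ 8.45 m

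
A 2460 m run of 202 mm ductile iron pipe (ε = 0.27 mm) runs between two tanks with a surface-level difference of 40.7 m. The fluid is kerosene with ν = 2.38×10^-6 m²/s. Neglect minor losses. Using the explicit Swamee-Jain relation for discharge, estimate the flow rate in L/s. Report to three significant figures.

Q ≈ 54.5 L/s

Swamee-Jain (Type II): Q = -0.965·√(gD⁵h_f/L)·ln[ε/(3.7D) + √(3.17ν²L/(gD³h_f))]
√(gD⁵h_f/L) = √(9.81·0.202⁵·40.7/2460) = 0.007388
ε/(3.7D) = 3.61×10^-4; √(3.17ν²L/(gD³h_f)) = 1.16×10^-4
Q = -0.965·0.007388·ln(4.771×10^-4) = 0.05453 m³/s
Check: V = 1.70 m/s, Re = 1.44×10^5, f = 0.02284, h_f = 41.0 m ≈ 40.7 m ✓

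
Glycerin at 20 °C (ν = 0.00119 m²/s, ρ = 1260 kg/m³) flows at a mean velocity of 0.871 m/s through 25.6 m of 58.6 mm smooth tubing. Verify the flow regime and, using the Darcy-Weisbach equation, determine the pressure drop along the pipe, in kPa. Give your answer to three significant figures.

Δp ≈ 312 kPa

Re = VD/ν = 0.871·0.05860/0.00119 = 42.9 → laminar (Re < 2300)
f = 64/Re = 1.492
h_f = f(L/D)V²/(2g) = 1.492·(25.6/0.05860)·0.871²/(2·9.81) = 25.21 m
Δp = ρg·h_f = 1260·9.81·25.21 = 311.6 kPa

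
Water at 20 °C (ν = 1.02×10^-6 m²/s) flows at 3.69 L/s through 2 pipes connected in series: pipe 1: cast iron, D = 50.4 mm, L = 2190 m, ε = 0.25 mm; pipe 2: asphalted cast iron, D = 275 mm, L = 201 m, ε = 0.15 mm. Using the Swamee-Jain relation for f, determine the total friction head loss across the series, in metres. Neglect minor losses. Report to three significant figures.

Pipe 1: V = 1.850 m/s, Re = 9.14×10^4, ε/D = 0.00496, f = 0.03159, h_1 = f(L/D)V²/2g = 239.3 m
Pipe 2: V = 0.06213 m/s, Re = 1.67×10^4, ε/D = 5.45×10^-4, f = 0.02820, h_2 = f(L/D)V²/2g = 0.004055 m
Series → Q common, losses add: H = Σh = 239.3 m

H ≈ 239 m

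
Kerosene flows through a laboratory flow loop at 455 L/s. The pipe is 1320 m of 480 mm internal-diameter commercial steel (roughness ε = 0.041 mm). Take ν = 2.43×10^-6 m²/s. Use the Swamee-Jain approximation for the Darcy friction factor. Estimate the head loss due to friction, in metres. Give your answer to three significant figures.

h_f ≈ 12.7 m

V = 4Q/(πD²) = 4·0.455/(π·0.480²) = 2.514 m/s
Re = VD/ν = 2.514·0.480/2.43×10^-6 = 4.97×10^5 → turbulent
ε/D = 0.041/480 = 8.54×10^-5
Swamee-Jain: f = 0.01430
h_f = f(L/D)V²/(2g) = 0.01430·(1320/0.480)·2.514²/(2·9.81) = 12.68 m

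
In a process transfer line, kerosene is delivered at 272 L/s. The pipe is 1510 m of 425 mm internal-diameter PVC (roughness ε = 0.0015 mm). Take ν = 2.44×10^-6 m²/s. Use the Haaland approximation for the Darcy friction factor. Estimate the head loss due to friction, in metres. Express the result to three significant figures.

h_f ≈ 9.38 m

V = 4Q/(πD²) = 4·0.272/(π·0.425²) = 1.917 m/s
Re = VD/ν = 1.917·0.425/2.44×10^-6 = 3.34×10^5 → turbulent
ε/D = 0.0015/425 = 3.53×10^-6
Haaland: f = 0.01409
h_f = f(L/D)V²/(2g) = 0.01409·(1510/0.425)·1.917²/(2·9.81) = 9.379 m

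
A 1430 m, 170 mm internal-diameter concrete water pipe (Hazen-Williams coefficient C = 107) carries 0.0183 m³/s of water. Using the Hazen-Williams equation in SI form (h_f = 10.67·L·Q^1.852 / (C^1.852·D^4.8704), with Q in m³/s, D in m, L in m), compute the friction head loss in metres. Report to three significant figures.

h_f ≈ 9.02 m

h_f = 10.67·1430·0.0183^1.852 / (107^1.852·0.170^4.8704) = 9.019 m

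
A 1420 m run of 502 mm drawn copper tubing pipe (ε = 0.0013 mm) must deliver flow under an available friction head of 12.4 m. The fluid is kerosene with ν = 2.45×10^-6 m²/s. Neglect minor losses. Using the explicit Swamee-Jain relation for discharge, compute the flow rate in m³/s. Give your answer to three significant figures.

Swamee-Jain (Type II): Q = -0.965·√(gD⁵h_f/L)·ln[ε/(3.7D) + √(3.17ν²L/(gD³h_f))]
√(gD⁵h_f/L) = √(9.81·0.502⁵·12.4/1420) = 0.05226
ε/(3.7D) = 7.00×10^-7; √(3.17ν²L/(gD³h_f)) = 4.19×10^-5
Q = -0.965·0.05226·ln(4.260×10^-5) = 0.5075 m³/s
Check: V = 2.56 m/s, Re = 5.25×10^5, f = 0.01302, h_f = 12.3 m ≈ 12.4 m ✓

Q ≈ 0.508 m³/s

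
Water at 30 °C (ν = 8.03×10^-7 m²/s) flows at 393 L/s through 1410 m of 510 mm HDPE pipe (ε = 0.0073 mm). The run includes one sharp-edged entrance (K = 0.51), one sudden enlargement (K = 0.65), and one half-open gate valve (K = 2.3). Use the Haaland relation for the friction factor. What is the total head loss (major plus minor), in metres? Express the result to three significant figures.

H_L ≈ 6.65 m

V = 4Q/(πD²) = 1.924 m/s; V²/2g = 0.1886 m
Re = 1.22×10^6, ε/D = 1.43×10^-5 → f = 0.01151 (Haaland)
Major: h_f = f(L/D)·V²/2g = 0.01151·2765·0.1886 = 6.002 m
Minor: ΣK = 3.46; h_m = ΣK·V²/2g = 0.6527 m
Total H_L = 6.002 + 0.6527 = 6.655 m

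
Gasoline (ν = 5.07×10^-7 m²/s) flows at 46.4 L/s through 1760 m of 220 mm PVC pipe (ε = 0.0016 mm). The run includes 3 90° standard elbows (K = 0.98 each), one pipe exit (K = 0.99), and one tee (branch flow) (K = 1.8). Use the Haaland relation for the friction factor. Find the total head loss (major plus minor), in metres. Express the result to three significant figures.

H_L ≈ 8.34 m

V = 4Q/(πD²) = 1.221 m/s; V²/2g = 0.07594 m
Re = 5.30×10^5, ε/D = 7.27×10^-6 → f = 0.01301 (Haaland)
Major: h_f = f(L/D)·V²/2g = 0.01301·8000·0.07594 = 7.906 m
Minor: ΣK = 5.73; h_m = ΣK·V²/2g = 0.4351 m
Total H_L = 7.906 + 0.4351 = 8.341 m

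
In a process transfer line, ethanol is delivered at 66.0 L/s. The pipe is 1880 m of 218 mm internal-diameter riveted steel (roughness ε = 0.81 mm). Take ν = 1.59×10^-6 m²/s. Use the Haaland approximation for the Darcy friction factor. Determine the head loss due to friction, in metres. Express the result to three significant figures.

V = 4Q/(πD²) = 4·0.0660/(π·0.218²) = 1.768 m/s
Re = VD/ν = 1.768·0.218/1.59×10^-6 = 2.42×10^5 → turbulent
ε/D = 0.81/218 = 0.00372
Haaland: f = 0.02830
h_f = f(L/D)V²/(2g) = 0.02830·(1880/0.218)·1.768²/(2·9.81) = 38.89 m

h_f ≈ 38.9 m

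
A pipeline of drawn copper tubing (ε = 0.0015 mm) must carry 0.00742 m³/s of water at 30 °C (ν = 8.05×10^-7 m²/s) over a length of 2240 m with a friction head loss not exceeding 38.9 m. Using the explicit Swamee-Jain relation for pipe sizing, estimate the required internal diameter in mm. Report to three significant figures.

Swamee-Jain (Type III): D = 0.66·[ε^1.25·(LQ²/(gh_f))^4.75 + ν·Q^9.4·(L/(gh_f))^5.2]^0.04
LQ²/(gh_f) = 3.232×10^-4; L/(gh_f) = 5.870
Term 1 = ε^1.25·(…)^4.75 = 1.38×10^-24; Term 2 = ν·Q^9.4·(…)^5.2 = 7.66×10^-23
D = 0.66·(1.38×10^-24 + 7.66×10^-23)^0.04 = 0.08615 m = 86.1 mm
Check: V = 1.27 m/s, Re = 1.36×10^5, f = 0.01689, h_f = 36.3 m ≈ 38.9 m ✓

D ≈ 86.1 mm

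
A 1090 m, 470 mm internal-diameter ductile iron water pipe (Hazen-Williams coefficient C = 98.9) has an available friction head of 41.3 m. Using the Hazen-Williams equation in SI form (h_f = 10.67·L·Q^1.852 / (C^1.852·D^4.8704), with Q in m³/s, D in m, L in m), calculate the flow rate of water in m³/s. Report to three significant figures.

Q ≈ 0.646 m³/s

Rearranging: Q = [h_f·C^1.852·D^4.8704 / (10.67·L)]^(1/1.852)
Q = [41.3·98.9^1.852·0.470^4.8704 / (10.67·1090)]^0.540 = 0.6459 m³/s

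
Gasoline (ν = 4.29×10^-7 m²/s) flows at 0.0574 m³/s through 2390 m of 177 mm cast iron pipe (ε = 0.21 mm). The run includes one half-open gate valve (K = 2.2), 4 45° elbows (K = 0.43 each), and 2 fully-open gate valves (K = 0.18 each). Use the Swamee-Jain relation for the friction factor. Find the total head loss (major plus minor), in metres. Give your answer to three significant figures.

V = 4Q/(πD²) = 2.333 m/s; V²/2g = 0.2774 m
Re = 9.62×10^5, ε/D = 0.00119 → f = 0.02085 (Swamee-Jain)
Major: h_f = f(L/D)·V²/2g = 0.02085·13503·0.2774 = 78.07 m
Minor: ΣK = 4.28; h_m = ΣK·V²/2g = 1.187 m
Total H_L = 78.07 + 1.187 = 79.26 m

H_L ≈ 79.3 m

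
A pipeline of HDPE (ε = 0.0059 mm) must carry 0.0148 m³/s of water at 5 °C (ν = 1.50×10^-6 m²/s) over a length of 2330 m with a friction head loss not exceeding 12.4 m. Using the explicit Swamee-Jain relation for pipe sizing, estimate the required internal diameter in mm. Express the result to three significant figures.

Swamee-Jain (Type III): D = 0.66·[ε^1.25·(LQ²/(gh_f))^4.75 + ν·Q^9.4·(L/(gh_f))^5.2]^0.04
LQ²/(gh_f) = 0.004196; L/(gh_f) = 19.15
Term 1 = ε^1.25·(…)^4.75 = 1.49×10^-18; Term 2 = ν·Q^9.4·(…)^5.2 = 4.41×10^-17
D = 0.66·(1.49×10^-18 + 4.41×10^-17)^0.04 = 0.1465 m = 147 mm
Check: V = 0.878 m/s, Re = 8.57×10^4, f = 0.01867, h_f = 11.7 m ≈ 12.4 m ✓

D ≈ 147 mm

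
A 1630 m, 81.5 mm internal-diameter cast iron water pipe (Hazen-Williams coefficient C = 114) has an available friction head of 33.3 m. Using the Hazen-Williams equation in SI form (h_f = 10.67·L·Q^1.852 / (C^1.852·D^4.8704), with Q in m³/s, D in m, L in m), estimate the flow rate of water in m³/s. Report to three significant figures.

Q ≈ 0.00532 m³/s

Rearranging: Q = [h_f·C^1.852·D^4.8704 / (10.67·L)]^(1/1.852)
Q = [33.3·114^1.852·0.0815^4.8704 / (10.67·1630)]^0.540 = 0.005320 m³/s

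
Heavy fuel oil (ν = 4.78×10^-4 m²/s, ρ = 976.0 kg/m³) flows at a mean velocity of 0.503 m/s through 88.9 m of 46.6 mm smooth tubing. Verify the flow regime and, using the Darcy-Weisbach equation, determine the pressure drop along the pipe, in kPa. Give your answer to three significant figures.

Δp ≈ 307 kPa

Re = VD/ν = 0.503·0.04660/4.78×10^-4 = 49.0 → laminar (Re < 2300)
f = 64/Re = 1.305
h_f = f(L/D)V²/(2g) = 1.305·(88.9/0.04660)·0.503²/(2·9.81) = 32.11 m
Δp = ρg·h_f = 976.0·9.81·32.11 = 307.4 kPa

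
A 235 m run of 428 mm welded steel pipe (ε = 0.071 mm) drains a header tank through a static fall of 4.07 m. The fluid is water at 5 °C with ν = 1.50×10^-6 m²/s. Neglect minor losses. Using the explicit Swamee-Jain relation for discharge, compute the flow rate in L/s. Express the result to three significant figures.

Swamee-Jain (Type II): Q = -0.965·√(gD⁵h_f/L)·ln[ε/(3.7D) + √(3.17ν²L/(gD³h_f))]
√(gD⁵h_f/L) = √(9.81·0.428⁵·4.07/235) = 0.04940
ε/(3.7D) = 4.48×10^-5; √(3.17ν²L/(gD³h_f)) = 2.31×10^-5
Q = -0.965·0.04940·ln(6.797×10^-5) = 0.4574 m³/s
Check: V = 3.18 m/s, Re = 9.07×10^5, f = 0.01447, h_f = 4.09 m ≈ 4.07 m ✓

Q ≈ 457 L/s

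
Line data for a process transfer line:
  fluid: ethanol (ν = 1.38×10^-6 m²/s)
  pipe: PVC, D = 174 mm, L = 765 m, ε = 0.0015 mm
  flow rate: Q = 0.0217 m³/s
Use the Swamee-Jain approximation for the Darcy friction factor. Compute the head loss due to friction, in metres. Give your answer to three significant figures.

V = 4Q/(πD²) = 4·0.0217/(π·0.174²) = 0.9126 m/s
Re = VD/ν = 0.9126·0.174/1.38×10^-6 = 1.15×10^5 → turbulent
ε/D = 0.0015/174 = 8.62×10^-6
Swamee-Jain: f = 0.01741
h_f = f(L/D)V²/(2g) = 0.01741·(765/0.174)·0.9126²/(2·9.81) = 3.249 m

h_f ≈ 3.25 m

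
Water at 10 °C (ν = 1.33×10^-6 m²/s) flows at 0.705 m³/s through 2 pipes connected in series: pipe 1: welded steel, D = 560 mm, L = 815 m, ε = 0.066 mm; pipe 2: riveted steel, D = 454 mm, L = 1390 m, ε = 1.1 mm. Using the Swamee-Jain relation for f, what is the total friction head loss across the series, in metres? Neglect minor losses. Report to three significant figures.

Pipe 1: V = 2.862 m/s, Re = 1.21×10^6, ε/D = 1.18×10^-4, f = 0.01358, h_1 = f(L/D)V²/2g = 8.252 m
Pipe 2: V = 4.355 m/s, Re = 1.49×10^6, ε/D = 0.00242, f = 0.02483, h_2 = f(L/D)V²/2g = 73.47 m
Series → Q common, losses add: H = Σh = 81.72 m

H ≈ 81.7 m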